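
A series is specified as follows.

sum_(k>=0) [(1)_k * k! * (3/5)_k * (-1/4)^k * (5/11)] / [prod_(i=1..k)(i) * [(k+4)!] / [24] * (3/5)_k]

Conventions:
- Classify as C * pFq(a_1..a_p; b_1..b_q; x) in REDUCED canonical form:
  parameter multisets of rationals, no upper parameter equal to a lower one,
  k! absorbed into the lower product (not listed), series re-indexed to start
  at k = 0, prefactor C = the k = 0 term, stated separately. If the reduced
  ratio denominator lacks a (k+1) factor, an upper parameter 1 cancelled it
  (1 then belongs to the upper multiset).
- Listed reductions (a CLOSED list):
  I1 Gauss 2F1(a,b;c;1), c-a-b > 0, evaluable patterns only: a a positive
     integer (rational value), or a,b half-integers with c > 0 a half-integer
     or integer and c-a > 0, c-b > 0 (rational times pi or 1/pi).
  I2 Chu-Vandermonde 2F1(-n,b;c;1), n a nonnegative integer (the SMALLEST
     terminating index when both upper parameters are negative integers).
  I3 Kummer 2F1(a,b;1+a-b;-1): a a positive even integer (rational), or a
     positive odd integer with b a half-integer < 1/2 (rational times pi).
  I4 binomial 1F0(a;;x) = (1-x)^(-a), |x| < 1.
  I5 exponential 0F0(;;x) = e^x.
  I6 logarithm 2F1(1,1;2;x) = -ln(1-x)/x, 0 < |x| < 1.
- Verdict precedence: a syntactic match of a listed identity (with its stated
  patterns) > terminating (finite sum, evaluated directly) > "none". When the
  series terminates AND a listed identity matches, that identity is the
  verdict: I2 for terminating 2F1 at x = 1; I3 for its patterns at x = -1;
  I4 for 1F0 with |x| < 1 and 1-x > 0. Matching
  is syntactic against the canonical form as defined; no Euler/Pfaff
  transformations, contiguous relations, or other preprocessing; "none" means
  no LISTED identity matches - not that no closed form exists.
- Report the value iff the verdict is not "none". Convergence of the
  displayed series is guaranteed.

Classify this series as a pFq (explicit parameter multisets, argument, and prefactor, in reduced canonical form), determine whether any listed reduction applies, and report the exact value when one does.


This is 5/11 * 2F1(1, 1; 5; -1/4) in reduced canonical form. Verdict: no listed reduction: x = -1/4 and upper {1, 1} fail every I1-I6 pattern.

First insight: t_0 = 5/11 here, and the denominator's factorial ratio (C = 5/11) is a lower Pochhammer.
Term ratio: r(k) = (-1/4) * (k+1) (k+1) / [(k+5) (k+1)] - rational in k, leading ratio (-1/4); with t_0 = 5/11, classification follows.


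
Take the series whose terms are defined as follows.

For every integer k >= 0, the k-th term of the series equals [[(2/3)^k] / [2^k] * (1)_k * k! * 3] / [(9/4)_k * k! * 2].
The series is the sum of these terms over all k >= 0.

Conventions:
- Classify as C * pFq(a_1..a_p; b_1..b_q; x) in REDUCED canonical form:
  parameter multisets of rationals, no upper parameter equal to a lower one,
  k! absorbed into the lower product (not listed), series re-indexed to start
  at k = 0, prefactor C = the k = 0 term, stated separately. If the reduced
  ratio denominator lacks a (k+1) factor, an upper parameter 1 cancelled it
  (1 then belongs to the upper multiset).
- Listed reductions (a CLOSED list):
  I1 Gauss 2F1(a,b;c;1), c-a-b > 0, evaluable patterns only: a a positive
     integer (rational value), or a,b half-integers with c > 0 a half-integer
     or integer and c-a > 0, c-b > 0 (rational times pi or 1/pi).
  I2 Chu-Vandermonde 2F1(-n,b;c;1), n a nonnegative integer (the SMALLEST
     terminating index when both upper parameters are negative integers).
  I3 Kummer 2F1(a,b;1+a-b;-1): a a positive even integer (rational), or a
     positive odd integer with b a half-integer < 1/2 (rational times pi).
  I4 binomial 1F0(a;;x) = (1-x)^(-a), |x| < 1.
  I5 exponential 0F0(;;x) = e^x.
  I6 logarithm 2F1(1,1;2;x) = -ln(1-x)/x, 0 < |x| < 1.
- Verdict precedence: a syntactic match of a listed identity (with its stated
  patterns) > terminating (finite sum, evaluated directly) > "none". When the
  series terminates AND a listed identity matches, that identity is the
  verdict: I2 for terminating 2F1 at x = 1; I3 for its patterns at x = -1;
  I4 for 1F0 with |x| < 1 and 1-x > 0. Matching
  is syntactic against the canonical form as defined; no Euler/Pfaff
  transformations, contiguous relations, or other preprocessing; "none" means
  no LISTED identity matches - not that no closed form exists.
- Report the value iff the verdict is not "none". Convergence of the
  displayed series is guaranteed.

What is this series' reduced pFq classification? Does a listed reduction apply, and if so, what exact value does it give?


x = 1/3 here; the reduced form reads 2F1, upper {1, 1}, lower {9/4}, C = 3/2. Verdict: none here - no I1-I6 shape fits x = 1/3 with lower {9/4}.

Key step: t_0 being 3/2, the two k-th powers (C = 3/2, x = 1/3) combine into one argument.
Step ratio: r(k) = (1/3) * (k+1) (k+1) / [(k+9/4) (k+1)] - rational in k. x = (1/3); t_0 = 3/2; negate the roots.


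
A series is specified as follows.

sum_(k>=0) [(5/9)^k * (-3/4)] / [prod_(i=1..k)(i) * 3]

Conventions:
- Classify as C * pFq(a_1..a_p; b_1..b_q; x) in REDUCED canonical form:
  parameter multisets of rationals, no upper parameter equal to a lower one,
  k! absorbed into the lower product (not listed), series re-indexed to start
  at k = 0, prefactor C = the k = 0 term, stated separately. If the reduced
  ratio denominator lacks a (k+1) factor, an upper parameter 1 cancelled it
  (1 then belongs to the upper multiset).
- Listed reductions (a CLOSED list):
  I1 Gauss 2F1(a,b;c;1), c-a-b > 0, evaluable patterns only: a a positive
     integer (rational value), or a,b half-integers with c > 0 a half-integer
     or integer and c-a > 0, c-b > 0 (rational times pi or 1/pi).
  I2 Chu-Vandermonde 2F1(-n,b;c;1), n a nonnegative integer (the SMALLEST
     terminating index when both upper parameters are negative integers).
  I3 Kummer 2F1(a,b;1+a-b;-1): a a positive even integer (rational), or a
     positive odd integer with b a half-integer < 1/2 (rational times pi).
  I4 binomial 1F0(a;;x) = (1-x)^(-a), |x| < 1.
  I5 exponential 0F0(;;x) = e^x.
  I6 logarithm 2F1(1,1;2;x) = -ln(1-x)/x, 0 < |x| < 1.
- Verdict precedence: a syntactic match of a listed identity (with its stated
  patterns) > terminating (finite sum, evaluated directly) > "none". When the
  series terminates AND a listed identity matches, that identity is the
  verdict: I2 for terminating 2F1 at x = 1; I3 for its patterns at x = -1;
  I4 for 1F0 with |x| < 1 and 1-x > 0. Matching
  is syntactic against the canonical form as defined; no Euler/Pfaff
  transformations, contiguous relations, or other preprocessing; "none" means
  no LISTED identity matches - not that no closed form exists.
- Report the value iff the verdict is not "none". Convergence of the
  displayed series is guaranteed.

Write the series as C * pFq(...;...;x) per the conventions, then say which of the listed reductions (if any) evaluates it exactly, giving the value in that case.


The series (x = 5/9) is 0F0: upper {-}, lower {-}, prefactor -1/4. Verdict (x = 5/9): the I5 exponential reduction applies (the 0F0 exponential series at x = 5/9). Its exact value is (-1/4) * e^(5/9).

Key observation: from the first term -1/4: the constant factors (prefactor -1/4) combine into one prefactor.
Step ratio: r(k) = (5/9) * 1 / [(k+1)] - rational in k. x = (5/9); t_0 = -1/4; negate the roots.


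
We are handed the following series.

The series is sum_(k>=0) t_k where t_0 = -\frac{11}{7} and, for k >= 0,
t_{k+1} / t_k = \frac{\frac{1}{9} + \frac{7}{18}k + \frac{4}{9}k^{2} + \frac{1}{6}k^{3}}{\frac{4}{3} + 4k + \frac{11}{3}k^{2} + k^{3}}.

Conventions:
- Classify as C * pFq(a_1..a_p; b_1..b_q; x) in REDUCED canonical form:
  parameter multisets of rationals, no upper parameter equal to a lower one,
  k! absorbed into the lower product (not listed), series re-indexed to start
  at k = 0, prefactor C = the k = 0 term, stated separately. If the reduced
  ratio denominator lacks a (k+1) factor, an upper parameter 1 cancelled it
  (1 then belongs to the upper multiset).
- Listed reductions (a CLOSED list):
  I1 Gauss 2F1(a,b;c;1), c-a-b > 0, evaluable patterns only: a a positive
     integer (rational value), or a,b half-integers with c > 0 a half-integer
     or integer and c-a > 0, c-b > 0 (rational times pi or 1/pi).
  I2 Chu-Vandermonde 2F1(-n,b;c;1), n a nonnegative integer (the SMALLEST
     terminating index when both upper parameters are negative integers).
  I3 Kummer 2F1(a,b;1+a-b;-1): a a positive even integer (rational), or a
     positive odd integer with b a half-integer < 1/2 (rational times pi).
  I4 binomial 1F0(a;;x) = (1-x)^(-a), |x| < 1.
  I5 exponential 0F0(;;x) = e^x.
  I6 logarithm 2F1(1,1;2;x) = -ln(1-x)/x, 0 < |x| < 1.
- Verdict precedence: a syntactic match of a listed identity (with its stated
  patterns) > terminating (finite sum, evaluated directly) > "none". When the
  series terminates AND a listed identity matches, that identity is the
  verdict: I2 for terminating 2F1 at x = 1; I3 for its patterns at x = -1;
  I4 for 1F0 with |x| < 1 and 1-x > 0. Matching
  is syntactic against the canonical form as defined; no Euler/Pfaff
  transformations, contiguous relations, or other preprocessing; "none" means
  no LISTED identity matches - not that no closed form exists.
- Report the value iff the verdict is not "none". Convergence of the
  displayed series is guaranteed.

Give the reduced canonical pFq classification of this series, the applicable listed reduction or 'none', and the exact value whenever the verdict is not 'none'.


At argument \frac{1}{6}: a 2F1 with upper {1, 1}, lower {2}, scaled by C = -\frac{11}{7}. Verdict at x = \frac{1}{6}: the I6 logarithm reduction matches (the logarithm: parameters (1,1;2), x = \frac{1}{6}). Hence: \frac{66}{7} \cdot \ln\left(\frac{5}{6}\right).

Structural cue: t_0 being -\frac{11}{7}, factor the ratio over Q (C = -11/7): negated roots = parameters.
Consecutive-term ratio: r(k) = \frac{1}{6} * (k+1) (k+1) / [(k+2) (k+1)] - rational; roots negated = parameters, x = \frac{1}{6}, C = -\frac{11}{7}.


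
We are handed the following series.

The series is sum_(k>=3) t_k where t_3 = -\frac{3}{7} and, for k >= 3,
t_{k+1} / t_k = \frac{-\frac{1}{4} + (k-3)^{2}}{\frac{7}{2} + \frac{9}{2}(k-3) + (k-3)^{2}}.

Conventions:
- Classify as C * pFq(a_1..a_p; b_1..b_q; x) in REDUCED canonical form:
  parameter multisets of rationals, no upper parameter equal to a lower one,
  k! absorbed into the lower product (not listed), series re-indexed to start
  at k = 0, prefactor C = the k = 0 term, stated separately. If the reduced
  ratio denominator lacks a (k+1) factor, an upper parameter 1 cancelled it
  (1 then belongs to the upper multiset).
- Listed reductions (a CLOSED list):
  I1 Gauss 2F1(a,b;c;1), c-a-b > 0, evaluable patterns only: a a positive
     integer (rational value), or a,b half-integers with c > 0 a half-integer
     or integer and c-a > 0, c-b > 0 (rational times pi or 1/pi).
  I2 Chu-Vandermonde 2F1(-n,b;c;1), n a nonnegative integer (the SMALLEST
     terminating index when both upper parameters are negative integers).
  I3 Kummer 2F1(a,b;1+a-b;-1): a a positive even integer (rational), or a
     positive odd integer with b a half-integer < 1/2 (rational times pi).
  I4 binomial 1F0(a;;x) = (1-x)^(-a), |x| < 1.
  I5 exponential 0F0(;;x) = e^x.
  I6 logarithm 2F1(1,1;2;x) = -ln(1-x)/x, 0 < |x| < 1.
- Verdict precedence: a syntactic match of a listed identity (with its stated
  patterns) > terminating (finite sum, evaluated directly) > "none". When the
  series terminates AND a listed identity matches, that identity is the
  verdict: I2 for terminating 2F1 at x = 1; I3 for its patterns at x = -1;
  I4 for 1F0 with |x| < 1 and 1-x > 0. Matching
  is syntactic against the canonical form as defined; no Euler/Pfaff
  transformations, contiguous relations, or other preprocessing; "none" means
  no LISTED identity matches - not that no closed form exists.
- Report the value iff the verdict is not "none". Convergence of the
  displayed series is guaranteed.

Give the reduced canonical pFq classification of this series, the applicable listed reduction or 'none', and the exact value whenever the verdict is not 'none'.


At argument 1: a 2F1 with upper {-\frac{1}{2}, \frac{1}{2}}, lower {\frac{7}{2}}, scaled by C = -\frac{3}{7}. Verdict (x = 1): the half-integer Gauss pattern (I1) applies (x = 1; upper {-\frac{1}{2}, \frac{1}{2}} half-integers, c = \frac{7}{2} in the evaluable pattern). Value: \left(-\frac{225}{1792}\right) \cdot \pi.

Structural cue: t_0 being -\frac{3}{7}, roots of the ratio polynomials (C = -3/7, x = 1) are the negated parameters.
Adjacent-term ratio: r(k) = 1 * (k-\frac{1}{2}) (k+\frac{1}{2}) / [(k+\frac{7}{2}) (k+1)] - rational in k. x = 1; t_0 = -\frac{3}{7}; negate the roots.


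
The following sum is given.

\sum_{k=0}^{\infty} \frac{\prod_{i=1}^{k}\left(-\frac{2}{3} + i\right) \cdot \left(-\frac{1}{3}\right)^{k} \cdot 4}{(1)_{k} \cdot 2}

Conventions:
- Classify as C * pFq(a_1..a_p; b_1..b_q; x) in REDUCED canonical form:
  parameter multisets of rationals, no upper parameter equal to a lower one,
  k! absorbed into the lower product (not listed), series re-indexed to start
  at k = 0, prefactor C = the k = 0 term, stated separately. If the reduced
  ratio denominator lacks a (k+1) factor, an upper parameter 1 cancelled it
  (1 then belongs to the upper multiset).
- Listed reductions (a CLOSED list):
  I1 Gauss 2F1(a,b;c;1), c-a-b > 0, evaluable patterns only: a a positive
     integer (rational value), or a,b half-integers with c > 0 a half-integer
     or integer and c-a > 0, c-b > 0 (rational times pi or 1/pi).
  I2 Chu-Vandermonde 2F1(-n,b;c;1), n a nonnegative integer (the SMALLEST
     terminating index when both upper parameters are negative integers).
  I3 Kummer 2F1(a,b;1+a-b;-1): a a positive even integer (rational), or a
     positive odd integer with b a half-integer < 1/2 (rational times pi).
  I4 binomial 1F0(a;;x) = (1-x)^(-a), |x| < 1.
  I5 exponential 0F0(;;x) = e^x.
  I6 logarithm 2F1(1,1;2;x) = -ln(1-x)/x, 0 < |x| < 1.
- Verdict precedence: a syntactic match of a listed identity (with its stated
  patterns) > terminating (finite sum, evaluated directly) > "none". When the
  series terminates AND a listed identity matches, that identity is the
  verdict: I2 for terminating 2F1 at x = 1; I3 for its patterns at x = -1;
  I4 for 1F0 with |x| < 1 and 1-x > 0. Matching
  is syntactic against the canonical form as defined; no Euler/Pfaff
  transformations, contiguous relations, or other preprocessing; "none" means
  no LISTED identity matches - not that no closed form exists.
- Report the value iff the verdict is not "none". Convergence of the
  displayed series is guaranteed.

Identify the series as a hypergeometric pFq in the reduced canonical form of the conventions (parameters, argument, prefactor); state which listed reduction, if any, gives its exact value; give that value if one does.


Canonical form: C = 2 times 1F0 with upper {\frac{1}{3}}, lower {-}, x = -\frac{1}{3}. Verdict: the I4 binomial reduction fires (the 1F0 binomial series: exponent -1/3, x = -\frac{1}{3}). Sum: 2 \cdot \left(\frac{4}{3}\right)^{-\frac{1}{3}}.

Key observation: t_0 = 2 here, and the constant factors (prefactor 2) combine into one prefactor.
Consecutive-term ratio: r(k) = -\frac{1}{3} * (k+\frac{1}{3}) / [(k+1)] - poly over poly, x = -\frac{1}{3} from leading terms; C = 2 at k = 0.


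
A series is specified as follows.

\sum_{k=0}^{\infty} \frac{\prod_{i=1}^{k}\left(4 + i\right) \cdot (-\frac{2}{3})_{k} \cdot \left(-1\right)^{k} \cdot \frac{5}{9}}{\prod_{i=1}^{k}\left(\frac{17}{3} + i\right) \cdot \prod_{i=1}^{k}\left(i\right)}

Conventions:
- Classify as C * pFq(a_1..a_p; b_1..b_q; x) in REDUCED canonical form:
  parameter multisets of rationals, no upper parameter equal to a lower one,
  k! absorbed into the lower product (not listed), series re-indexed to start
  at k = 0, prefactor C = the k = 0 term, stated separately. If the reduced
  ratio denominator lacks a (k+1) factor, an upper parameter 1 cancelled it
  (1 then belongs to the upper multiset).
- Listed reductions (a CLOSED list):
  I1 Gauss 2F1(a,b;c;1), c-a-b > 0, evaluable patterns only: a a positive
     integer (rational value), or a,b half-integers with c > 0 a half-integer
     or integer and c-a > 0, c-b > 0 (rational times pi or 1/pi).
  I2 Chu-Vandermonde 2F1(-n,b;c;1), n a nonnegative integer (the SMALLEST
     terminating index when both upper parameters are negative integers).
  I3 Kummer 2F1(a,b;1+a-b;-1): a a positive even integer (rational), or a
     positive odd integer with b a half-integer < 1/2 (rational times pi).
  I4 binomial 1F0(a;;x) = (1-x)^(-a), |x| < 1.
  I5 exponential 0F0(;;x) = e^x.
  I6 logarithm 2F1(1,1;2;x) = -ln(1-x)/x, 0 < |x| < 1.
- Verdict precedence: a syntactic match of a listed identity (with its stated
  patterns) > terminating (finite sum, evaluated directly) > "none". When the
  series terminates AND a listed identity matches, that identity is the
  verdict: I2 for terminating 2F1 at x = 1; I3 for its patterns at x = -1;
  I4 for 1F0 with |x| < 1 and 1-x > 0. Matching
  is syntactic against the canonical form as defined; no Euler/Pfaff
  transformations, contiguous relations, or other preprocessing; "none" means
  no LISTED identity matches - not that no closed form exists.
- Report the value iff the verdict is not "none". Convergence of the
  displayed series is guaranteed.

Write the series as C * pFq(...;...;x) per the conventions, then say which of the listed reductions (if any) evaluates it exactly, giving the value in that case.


Classification (C = \frac{5}{9}): 2F1 with upper {-\frac{2}{3}, 5}, lower {\frac{20}{3}}, argument x = -1. Verdict: no listed reduction: x = -1 and upper {-\frac{2}{3}, 5} fail every I1-I6 pattern.

First insight: x = -1 and the running product (C = 5/9, x = -1) telescopes to a rising factorial.
Term ratio: r(k) = -1 * (k-\frac{2}{3}) (k+5) / [(k+\frac{20}{3}) (k+1)] - poly over poly, x = -1 from leading terms; C = \frac{5}{9} at k = 0.


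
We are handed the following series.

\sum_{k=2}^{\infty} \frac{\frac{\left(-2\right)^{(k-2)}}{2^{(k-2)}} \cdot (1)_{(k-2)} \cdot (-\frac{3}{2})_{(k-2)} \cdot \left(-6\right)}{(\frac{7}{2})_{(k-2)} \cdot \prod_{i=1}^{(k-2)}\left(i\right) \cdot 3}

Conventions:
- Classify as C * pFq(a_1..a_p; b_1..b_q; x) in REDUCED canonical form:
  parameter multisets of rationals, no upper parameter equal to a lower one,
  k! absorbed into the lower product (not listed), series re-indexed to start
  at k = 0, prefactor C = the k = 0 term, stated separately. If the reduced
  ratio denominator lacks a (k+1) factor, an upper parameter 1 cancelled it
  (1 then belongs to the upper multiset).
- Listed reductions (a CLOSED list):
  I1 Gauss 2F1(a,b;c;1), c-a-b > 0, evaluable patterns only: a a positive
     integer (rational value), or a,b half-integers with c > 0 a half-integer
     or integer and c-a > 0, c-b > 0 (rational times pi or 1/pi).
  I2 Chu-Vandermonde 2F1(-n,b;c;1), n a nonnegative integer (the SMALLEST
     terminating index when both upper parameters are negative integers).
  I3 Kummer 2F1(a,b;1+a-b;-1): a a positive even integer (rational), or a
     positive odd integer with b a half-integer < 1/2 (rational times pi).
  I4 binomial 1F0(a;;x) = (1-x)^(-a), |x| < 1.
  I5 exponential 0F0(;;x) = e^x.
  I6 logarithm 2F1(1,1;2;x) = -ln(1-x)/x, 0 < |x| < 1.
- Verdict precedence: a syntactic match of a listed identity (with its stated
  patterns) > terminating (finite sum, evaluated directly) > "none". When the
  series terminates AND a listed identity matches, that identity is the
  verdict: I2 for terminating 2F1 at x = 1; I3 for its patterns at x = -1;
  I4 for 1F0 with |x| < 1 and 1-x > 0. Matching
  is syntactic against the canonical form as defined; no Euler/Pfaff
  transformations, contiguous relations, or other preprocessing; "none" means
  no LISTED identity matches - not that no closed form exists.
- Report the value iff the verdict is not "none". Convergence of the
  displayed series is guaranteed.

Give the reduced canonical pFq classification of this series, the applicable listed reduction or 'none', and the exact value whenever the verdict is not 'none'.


The series (x = -1) is 2F1: upper {-\frac{3}{2}, 1}, lower {\frac{7}{2}}, prefactor -2. Verdict at x = -1: Kummer (I3) matches (x = -1; c = \frac{7}{2} equals 1+a-b for upper {-\frac{3}{2}, 1}: listed pattern). Its exact value is \left(-\frac{15}{16}\right) \cdot \pi.

Key observation: with t_0 = -2, the constant factors (C = -2, x = -1) combine into one prefactor.
Step ratio: r(k) = -1 * (k-\frac{3}{2}) (k+1) / [(k+\frac{7}{2}) (k+1)] - rational; roots negated = parameters, x = -1, C = -2.


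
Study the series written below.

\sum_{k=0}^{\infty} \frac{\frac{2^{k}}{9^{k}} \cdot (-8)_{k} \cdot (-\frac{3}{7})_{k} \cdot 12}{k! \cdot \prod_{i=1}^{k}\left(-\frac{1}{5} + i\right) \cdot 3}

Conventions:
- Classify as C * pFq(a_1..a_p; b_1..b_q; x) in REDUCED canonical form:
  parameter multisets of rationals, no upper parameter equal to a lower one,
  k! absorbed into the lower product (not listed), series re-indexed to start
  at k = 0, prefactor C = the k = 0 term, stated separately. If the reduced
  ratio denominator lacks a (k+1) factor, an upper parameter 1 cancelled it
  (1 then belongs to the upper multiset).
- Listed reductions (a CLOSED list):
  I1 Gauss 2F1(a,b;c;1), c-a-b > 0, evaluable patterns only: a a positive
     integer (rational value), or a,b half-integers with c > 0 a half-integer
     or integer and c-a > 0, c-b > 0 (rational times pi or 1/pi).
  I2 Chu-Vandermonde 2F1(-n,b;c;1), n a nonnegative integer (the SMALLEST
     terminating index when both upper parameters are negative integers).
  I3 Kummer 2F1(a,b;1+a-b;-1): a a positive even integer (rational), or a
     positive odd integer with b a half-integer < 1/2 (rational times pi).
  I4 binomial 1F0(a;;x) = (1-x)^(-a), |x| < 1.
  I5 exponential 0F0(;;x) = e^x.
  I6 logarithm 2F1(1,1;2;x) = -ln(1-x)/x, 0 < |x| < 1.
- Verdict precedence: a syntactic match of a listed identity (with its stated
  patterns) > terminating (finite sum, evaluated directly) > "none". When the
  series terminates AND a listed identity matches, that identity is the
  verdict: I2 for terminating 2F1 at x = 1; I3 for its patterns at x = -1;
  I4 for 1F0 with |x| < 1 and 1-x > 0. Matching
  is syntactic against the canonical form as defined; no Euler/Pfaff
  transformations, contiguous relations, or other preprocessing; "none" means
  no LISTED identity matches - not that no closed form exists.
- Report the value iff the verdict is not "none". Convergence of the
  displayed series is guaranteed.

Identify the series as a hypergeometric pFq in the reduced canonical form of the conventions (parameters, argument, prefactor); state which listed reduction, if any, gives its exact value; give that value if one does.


First insight: t_0 being 4, the two geometric factors (prefactor 4) combine into one argument.
Ratio: r(k) = \frac{2}{9} * (k-8) (k-\frac{3}{7}) / [(k+\frac{4}{5}) (k+1)] ; factor over Q: parameters, x = \frac{2}{9}, and C = 4.

Reduced: x = \frac{2}{9}, 2F1, upper = {-8, -\frac{3}{7}}, lower = {\frac{4}{5}}, C = 4. Verdict: terminating. (-8)_k vanishes past k = 8, leaving a 9-term sum, computed directly. Value: \frac{114953176534263208916}{16271326356361084449}.


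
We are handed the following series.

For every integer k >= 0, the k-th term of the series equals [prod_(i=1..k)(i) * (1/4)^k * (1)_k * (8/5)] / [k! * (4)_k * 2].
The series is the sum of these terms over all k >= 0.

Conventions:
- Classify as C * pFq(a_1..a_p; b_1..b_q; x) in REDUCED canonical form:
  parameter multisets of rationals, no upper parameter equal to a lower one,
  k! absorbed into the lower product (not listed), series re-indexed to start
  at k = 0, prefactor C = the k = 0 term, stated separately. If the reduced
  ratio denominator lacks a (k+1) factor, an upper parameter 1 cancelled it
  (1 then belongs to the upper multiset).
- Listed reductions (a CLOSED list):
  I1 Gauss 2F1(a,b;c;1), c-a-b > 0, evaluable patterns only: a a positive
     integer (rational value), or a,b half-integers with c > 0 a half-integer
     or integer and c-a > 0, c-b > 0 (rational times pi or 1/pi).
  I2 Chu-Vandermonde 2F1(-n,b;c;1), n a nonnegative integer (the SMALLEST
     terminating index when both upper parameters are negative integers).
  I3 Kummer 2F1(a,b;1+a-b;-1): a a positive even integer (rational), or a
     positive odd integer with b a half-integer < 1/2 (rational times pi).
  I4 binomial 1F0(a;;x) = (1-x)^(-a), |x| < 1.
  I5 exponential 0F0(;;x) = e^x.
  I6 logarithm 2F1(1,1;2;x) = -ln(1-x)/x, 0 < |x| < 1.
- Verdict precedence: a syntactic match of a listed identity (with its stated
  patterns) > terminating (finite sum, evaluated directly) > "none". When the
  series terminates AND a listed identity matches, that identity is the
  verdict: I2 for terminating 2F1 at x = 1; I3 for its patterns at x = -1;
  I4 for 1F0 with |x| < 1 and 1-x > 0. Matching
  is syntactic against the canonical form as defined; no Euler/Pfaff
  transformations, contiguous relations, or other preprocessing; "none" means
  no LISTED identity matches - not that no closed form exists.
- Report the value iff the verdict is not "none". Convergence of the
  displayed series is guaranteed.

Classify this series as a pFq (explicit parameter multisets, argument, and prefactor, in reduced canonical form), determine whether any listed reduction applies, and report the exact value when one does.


The series (x = 1/4) is 2F1: upper {1, 1}, lower {4}, prefactor 4/5. Verdict: none. No listed pattern accepts 2F1(1, 1; 4; 1/4).

Key step: x = (1/4) and the running product (prefactor 4/5) telescopes to a rising factorial.
Ratio: r(k) = (1/4) * (k+1) (k+1) / [(k+4) (k+1)] - poly over poly, x = (1/4) from leading terms; C = 4/5 at k = 0.


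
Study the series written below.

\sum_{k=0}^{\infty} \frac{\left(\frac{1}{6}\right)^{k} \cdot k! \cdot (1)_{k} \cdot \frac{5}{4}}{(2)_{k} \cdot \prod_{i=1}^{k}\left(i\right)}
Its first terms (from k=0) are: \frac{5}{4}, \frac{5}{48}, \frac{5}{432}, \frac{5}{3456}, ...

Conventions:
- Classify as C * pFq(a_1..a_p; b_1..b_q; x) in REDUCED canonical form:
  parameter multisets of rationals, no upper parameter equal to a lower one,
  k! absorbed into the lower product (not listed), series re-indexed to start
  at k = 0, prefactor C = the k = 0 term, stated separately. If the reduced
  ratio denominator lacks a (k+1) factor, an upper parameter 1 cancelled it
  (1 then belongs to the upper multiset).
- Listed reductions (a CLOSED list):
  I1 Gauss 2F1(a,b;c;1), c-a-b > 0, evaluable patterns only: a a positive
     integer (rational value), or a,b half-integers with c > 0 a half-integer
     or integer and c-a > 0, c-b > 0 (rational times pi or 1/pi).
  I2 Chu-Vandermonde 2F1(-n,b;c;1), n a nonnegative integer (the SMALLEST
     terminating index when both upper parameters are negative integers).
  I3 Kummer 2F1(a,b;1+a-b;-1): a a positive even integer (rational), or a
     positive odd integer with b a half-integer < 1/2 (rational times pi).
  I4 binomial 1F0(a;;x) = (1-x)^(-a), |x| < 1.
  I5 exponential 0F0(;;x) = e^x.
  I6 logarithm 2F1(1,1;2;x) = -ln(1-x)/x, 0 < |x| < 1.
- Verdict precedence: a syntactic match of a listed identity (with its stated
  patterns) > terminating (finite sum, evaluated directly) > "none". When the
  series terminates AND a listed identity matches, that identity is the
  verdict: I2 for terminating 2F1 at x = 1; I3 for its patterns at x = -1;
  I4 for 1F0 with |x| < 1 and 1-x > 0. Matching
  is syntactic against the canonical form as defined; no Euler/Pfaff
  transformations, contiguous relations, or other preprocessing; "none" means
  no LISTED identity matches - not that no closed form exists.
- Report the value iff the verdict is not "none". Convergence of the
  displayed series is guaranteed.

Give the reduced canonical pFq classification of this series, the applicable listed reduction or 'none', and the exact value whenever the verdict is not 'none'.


At argument \frac{1}{6}: a 2F1 with upper {1, 1}, lower {2}, scaled by C = \frac{5}{4}. Verdict: logarithm (I6) fires (the logarithm: parameters (1,1;2), x = \frac{1}{6}). Sum: \left(-\frac{15}{2}\right) \cdot \ln\left(\frac{5}{6}\right).

Key step: t_0 = \frac{5}{4} here, and the factorial ratio (C = 5/4, x = 1/6) (k+a-1)!/(a-1)! is a rising factorial (a)_k.
Adjacent-term ratio: r(k) = \frac{1}{6} * (k+1) (k+1) / [(k+2) (k+1)] ; factor over Q: parameters, x = \frac{1}{6}, and C = \frac{5}{4}.


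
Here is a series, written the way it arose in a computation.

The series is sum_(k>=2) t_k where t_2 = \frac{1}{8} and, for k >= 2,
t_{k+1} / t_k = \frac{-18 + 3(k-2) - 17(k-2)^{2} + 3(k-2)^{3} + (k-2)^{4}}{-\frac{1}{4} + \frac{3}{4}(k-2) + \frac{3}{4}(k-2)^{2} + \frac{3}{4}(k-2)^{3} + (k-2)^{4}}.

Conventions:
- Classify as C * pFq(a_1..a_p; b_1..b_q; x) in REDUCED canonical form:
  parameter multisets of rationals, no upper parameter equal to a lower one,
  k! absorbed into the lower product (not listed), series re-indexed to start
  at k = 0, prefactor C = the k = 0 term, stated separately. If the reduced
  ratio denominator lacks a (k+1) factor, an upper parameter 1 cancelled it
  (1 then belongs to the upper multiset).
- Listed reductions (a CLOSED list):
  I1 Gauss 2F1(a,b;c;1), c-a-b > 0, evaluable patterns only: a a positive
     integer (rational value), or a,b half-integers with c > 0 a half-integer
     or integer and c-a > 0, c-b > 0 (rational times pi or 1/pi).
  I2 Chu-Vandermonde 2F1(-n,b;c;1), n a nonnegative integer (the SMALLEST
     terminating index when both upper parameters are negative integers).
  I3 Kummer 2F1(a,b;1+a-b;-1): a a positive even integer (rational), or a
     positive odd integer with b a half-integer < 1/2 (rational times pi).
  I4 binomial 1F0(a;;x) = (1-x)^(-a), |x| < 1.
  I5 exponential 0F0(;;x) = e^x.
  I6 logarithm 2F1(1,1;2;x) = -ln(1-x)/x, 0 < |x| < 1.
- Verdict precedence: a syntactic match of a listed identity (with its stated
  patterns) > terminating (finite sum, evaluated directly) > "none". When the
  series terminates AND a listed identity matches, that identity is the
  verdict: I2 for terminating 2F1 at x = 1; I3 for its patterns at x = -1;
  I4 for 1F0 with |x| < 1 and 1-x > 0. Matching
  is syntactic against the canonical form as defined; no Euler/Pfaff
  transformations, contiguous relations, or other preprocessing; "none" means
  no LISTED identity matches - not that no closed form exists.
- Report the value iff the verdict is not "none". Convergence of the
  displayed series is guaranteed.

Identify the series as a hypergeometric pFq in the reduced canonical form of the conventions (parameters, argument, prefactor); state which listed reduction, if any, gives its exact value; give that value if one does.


Reduced: x = 1, 2F1, upper = {-3, 6}, lower = {-\frac{1}{4}}, C = \frac{1}{8}. Verdict: Chu-Vandermonde (I2) fires (terminating 2F1 at x = 1 with n = 3, b = 6, c = -\frac{1}{4}). Exact value: \frac{425}{8}.

Key observation: t_0 = \frac{1}{8} here, and roots of the ratio polynomials (C = 1/8, x = 1) are the negated parameters.
Step ratio: r(k) = 1 * (k-3) (k+6) / [(k-\frac{1}{4}) (k+1)] - rational in k. x = 1; t_0 = \frac{1}{8}; negate the roots.


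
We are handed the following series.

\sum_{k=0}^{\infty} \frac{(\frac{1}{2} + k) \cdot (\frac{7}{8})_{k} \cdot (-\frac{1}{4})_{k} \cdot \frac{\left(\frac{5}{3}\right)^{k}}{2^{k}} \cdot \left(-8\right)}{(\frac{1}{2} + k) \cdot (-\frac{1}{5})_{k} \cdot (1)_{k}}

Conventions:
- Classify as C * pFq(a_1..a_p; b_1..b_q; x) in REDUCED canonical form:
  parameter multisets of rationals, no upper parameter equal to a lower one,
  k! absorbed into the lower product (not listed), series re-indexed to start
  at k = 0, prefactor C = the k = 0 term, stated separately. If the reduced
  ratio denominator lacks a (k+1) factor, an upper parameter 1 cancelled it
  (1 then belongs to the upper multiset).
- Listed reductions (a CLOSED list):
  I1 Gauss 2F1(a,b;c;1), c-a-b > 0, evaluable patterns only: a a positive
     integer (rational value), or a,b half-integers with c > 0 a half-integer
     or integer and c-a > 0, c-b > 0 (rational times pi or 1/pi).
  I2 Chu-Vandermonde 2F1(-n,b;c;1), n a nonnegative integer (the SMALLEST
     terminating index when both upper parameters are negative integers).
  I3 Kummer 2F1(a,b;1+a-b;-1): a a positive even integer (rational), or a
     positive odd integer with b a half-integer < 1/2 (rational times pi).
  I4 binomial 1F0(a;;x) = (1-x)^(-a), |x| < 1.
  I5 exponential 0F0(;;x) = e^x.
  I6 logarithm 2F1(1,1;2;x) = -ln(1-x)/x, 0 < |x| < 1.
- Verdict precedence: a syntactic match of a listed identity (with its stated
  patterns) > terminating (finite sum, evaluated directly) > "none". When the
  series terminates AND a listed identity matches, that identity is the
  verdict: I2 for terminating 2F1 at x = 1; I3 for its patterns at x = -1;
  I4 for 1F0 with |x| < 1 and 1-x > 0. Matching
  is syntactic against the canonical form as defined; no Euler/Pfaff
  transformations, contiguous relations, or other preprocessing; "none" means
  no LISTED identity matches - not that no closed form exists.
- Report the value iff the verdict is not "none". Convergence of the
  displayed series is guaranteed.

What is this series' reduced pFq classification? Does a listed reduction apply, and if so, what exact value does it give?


The series (x = \frac{5}{6}) is 2F1: upper {-\frac{1}{4}, \frac{7}{8}}, lower {-\frac{1}{5}}, prefactor -8. Verdict: none. Every listed pattern misses the 2F1 form at \frac{5}{6}, upper {-\frac{1}{4}, \frac{7}{8}}.

First insight: from the first term -8: the factor k + 1/2 cancels (top and bottom), leaving C = -8.
Ratio: r(k) = \frac{5}{6} * (k-\frac{1}{4}) (k+\frac{7}{8}) / [(k-\frac{1}{5}) (k+1)] - poly over poly, x = \frac{5}{6} from leading terms; C = -8 at k = 0.


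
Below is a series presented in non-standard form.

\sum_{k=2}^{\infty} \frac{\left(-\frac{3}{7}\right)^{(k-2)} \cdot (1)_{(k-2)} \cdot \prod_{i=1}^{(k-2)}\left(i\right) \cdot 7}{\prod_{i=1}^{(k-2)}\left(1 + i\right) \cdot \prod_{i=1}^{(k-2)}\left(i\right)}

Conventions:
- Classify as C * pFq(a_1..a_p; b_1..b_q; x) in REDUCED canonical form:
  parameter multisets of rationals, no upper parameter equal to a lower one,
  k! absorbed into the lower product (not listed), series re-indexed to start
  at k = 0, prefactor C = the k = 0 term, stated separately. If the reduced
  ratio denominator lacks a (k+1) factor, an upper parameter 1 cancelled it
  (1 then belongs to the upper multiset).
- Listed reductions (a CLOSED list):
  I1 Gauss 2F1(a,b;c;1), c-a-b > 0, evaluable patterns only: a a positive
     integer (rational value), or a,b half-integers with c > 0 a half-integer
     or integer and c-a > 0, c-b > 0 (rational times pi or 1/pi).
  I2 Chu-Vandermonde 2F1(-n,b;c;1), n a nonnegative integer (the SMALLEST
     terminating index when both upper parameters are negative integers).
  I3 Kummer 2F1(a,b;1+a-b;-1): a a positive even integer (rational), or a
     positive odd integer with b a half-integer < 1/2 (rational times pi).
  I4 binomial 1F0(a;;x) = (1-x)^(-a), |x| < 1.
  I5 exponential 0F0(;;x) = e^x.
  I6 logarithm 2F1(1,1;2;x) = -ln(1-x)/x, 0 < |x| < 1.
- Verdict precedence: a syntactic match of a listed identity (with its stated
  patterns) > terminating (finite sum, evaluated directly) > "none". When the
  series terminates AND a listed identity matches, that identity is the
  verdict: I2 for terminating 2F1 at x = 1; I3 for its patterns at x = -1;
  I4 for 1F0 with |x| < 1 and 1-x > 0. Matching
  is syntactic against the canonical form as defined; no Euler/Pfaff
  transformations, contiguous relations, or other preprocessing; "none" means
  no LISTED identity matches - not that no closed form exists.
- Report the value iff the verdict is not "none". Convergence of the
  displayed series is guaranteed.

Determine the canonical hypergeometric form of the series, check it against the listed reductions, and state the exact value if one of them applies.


The tell: t_0 being 7, the lower running product (C = 7) is a rising factorial.
Consecutive-term ratio: r(k) = -\frac{3}{7} * (k+1) (k+1) / [(k+2) (k+1)] ; factor over Q: parameters, x = -\frac{3}{7}, and C = 7.

Canonical form: C = 7 times 2F1 with upper {1, 1}, lower {2}, x = -\frac{3}{7}. Verdict: the I6 logarithm reduction matches (the logarithm: parameters (1,1;2), x = -\frac{3}{7}). Exact value: \frac{49}{3} \cdot \ln\left(\frac{10}{7}\right).


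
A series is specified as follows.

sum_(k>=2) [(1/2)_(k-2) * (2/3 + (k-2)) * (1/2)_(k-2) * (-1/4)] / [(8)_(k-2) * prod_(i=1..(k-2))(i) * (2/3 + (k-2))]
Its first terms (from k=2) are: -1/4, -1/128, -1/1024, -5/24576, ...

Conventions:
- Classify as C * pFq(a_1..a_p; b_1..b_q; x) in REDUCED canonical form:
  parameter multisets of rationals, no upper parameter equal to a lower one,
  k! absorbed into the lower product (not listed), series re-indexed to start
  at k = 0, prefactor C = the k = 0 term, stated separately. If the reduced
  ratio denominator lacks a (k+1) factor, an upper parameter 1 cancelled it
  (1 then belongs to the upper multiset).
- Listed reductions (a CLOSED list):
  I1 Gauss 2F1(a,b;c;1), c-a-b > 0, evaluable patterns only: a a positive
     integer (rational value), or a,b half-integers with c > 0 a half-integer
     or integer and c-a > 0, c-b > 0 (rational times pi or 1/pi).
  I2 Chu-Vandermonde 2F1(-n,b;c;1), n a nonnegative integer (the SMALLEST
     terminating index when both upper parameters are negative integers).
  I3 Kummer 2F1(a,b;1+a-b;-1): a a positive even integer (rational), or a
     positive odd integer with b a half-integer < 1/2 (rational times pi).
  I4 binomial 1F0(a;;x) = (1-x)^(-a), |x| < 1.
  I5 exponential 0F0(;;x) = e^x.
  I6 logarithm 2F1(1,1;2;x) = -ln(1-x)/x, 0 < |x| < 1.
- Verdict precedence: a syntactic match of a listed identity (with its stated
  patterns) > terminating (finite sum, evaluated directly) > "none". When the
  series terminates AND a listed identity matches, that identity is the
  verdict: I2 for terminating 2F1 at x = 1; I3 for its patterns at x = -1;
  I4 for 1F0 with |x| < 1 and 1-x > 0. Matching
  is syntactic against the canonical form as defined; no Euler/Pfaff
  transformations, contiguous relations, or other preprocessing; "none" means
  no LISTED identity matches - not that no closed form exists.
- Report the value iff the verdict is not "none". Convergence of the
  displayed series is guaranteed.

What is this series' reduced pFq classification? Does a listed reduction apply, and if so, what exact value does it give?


Classification (C = -1/4): 2F1 with upper {1/2, 1/2}, lower {8}, argument x = 1. Verdict: Gauss (I1, half-integer pattern) fires (x = 1; upper {1/2, 1/2} half-integers, c = 8 in the evaluable pattern). Hence: (-1048576/1288287) / pi.

First insight: x = 1 and the product of the first k integers (prefactor -1/4) is k!.
Adjacent-term ratio: r(k) = 1 * (k+1/2) (k+1/2) / [(k+8) (k+1)] - rational; roots negated = parameters, x = 1, C = -1/4.


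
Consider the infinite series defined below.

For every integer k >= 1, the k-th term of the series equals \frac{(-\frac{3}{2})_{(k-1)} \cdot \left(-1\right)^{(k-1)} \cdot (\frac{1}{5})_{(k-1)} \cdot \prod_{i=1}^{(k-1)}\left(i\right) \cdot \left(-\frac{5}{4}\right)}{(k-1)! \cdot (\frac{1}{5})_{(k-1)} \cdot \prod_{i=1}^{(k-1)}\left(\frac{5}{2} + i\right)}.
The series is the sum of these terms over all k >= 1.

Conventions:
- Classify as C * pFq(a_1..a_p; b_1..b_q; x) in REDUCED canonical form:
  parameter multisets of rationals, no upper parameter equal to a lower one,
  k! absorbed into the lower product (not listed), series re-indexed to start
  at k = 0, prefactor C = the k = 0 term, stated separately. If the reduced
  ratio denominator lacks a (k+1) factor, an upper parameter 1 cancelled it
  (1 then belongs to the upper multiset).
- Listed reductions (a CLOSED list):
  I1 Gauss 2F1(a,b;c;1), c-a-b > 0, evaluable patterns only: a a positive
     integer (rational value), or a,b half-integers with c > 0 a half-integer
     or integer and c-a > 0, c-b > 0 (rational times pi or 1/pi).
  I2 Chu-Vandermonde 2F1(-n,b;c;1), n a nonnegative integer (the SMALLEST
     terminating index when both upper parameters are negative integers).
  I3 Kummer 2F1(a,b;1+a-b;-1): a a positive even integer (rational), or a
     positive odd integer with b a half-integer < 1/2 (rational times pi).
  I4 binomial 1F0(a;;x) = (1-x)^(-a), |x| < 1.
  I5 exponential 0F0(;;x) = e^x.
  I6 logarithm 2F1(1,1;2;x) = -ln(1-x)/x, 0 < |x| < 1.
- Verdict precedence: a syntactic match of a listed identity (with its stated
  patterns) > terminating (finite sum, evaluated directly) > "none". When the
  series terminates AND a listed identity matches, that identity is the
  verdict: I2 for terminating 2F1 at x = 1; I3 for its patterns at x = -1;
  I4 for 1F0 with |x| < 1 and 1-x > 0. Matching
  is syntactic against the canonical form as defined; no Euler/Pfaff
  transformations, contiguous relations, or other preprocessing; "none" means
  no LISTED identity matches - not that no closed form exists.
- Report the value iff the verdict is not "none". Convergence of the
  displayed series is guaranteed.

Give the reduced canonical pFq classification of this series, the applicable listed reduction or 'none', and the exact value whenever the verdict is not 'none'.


Classification (C = -\frac{5}{4}): 2F1 with upper {-\frac{3}{2}, 1}, lower {\frac{7}{2}}, argument x = -1. Verdict (x = -1): Kummer's theorem (I3) applies (x = -1; c = \frac{7}{2} equals 1+a-b for upper {-\frac{3}{2}, 1}: listed pattern). Hence: \left(-\frac{75}{128}\right) \cdot \pi.

Structural cue: with t_0 = -\frac{5}{4}, the parameter 1/5 appears in both the upper and lower lists and cancels.
Ratio: r(k) = -1 * (k-\frac{3}{2}) (k+1) / [(k+\frac{7}{2}) (k+1)] - rational; roots negated = parameters, x = -1, C = -\frac{5}{4}.
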